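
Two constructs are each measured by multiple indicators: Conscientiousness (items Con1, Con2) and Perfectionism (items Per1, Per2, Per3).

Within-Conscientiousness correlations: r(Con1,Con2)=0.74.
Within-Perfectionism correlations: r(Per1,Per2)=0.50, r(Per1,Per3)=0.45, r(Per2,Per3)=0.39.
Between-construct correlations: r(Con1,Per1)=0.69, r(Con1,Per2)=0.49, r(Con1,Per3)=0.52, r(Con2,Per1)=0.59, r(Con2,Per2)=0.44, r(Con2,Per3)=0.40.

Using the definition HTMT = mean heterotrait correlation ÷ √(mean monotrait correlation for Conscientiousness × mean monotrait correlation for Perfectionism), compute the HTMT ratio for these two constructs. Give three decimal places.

0.907

Between-construct mean = 3.13/6 = 0.5217.
Mean within-Con = 0.74/1 = 0.7400; mean within-Per = 1.34/3 = 0.4467.
Geometric mean = √(0.7400 × 0.4467) = 0.5749.
HTMT = 0.5217 / 0.5749 = 0.907.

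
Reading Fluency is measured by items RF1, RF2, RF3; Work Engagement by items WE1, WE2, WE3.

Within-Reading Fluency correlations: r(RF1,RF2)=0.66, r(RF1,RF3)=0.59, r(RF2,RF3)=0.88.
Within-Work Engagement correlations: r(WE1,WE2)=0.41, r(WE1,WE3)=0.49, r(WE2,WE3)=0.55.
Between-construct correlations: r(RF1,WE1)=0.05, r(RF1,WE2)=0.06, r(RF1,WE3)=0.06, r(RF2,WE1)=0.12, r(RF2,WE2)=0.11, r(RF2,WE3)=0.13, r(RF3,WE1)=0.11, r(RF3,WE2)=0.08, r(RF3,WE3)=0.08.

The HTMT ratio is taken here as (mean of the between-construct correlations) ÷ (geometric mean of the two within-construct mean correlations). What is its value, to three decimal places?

0.152

Between-construct mean = 0.80/9 = 0.0889.
Mean within-RF = 2.13/3 = 0.7100; mean within-WE = 1.45/3 = 0.4833.
Geometric mean = √(0.7100 × 0.4833) = 0.5858.
HTMT = 0.0889 / 0.5858 = 0.152.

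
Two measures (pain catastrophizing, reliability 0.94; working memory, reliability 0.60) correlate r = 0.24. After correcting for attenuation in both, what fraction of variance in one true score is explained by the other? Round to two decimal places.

Disattenuated r = 0.24 / √(0.94 × 0.60) = 0.24 / 0.7510 = 0.3196.
Shared true-score variance = 0.3196² = 0.1021 ≈ 0.10.

0.10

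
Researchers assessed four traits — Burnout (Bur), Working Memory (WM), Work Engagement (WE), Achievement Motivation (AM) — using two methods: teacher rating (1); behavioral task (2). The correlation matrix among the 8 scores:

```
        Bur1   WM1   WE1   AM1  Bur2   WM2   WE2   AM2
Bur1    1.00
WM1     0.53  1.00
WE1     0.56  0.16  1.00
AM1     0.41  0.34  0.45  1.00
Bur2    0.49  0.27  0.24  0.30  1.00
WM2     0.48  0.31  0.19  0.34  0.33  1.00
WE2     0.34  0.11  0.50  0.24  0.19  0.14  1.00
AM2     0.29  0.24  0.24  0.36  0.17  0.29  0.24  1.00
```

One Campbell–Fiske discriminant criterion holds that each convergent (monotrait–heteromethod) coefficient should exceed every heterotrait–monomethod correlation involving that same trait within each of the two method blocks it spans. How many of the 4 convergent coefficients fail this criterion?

Each convergent coefficient versus the relevant comparison correlations:
Bur (methods 1·2): 0.49 vs {0.53, 0.33, 0.56, 0.19, 0.41, 0.17} → fail.
WM (methods 1·2): 0.31 vs {0.53, 0.33, 0.16, 0.14, 0.34, 0.29} → fail.
WE (methods 1·2): 0.50 vs {0.56, 0.19, 0.16, 0.14, 0.45, 0.24} → fail.
AM (methods 1·2): 0.36 vs {0.41, 0.17, 0.34, 0.29, 0.45, 0.24} → fail.
4 of 4 fail.

4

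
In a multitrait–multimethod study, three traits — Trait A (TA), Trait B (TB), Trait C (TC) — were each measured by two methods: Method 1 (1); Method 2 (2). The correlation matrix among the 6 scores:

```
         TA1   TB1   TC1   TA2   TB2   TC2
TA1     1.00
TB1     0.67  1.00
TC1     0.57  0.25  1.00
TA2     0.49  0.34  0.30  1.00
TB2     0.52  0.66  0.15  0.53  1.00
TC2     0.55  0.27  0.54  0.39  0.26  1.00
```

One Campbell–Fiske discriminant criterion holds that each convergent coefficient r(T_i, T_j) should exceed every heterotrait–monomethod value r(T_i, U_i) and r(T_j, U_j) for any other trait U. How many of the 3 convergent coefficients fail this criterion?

Convergent coefficients and their comparison sets:
TA (methods 1·2): 0.49 vs {0.67, 0.53, 0.57, 0.39} → fail.
TB (methods 1·2): 0.66 vs {0.67, 0.53, 0.25, 0.26} → fail.
TC (methods 1·2): 0.54 vs {0.57, 0.39, 0.25, 0.26} → fail.
3 of 3 fail.

3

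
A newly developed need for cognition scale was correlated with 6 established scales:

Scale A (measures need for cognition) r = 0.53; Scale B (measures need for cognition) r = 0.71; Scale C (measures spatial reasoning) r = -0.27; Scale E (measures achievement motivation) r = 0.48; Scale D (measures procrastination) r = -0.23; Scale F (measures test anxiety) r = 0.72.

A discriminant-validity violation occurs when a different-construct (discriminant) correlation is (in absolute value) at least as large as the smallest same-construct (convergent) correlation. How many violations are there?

1

Convergent (same construct = need for cognition): Scale A, Scale B.
Smallest convergent = 0.53. Discriminant |r|: 0.27, 0.48, 0.23, 0.72; count ≥ 0.53 → 1.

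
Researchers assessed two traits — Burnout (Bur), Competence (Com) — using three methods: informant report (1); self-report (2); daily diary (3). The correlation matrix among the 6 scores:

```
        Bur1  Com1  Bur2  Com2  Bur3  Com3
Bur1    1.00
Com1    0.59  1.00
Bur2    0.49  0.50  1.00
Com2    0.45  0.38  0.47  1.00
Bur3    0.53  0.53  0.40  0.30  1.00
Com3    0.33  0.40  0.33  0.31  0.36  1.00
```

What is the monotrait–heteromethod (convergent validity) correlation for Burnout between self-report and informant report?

0.49

Same trait (Bur), different methods: r(Bur2, Bur1) = 0.49.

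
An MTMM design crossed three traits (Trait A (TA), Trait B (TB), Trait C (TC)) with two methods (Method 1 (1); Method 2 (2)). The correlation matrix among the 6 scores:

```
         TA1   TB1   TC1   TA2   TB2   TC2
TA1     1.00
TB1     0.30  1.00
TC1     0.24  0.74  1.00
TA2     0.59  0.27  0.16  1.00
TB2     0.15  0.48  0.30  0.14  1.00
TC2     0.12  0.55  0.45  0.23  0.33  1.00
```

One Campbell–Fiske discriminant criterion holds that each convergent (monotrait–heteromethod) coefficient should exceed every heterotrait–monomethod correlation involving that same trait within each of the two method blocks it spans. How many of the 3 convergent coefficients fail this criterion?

2

Checking each validity diagonal entry against its comparison values:
TA (methods 1·2): 0.59 vs {0.30, 0.14, 0.24, 0.23} → pass.
TB (methods 1·2): 0.48 vs {0.30, 0.14, 0.74, 0.33} → fail.
TC (methods 1·2): 0.45 vs {0.24, 0.23, 0.74, 0.33} → fail.
2 of 3 fail.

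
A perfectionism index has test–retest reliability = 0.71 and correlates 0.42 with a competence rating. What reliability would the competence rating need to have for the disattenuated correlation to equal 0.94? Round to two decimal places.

r_true = r_obs / √(r_xx · r_yy) ⇒ 0.94 = 0.42 / √(0.71 · r_yy).
√(0.71 · r_yy) = 0.42 / 0.94 = 0.4468; 0.71 · r_yy = 0.1996; r_yy = 0.1996 / 0.71 ≈ 0.28.

0.28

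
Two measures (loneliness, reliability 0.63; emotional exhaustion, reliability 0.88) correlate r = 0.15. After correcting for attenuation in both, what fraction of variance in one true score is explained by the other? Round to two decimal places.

0.04

Disattenuated r = 0.15 / √(0.63 × 0.88) = 0.15 / 0.7446 = 0.2015.
Shared true-score variance = 0.2015² = 0.0406 ≈ 0.04.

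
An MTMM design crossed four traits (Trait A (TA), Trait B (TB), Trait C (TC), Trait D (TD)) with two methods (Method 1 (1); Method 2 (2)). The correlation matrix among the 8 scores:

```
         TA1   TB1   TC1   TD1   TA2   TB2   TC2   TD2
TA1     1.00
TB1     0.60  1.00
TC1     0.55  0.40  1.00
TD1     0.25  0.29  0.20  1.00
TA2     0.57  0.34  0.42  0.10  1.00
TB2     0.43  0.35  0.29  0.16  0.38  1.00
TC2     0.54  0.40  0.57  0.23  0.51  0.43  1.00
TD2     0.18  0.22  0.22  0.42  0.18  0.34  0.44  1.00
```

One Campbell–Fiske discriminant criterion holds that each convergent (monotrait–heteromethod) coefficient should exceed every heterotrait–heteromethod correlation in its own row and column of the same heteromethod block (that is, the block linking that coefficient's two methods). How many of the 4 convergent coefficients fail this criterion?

Each convergent coefficient versus the relevant comparison correlations:
TA (methods 1·2): 0.57 vs {0.43, 0.34, 0.54, 0.42, 0.18, 0.10} → pass.
TB (methods 1·2): 0.35 vs {0.34, 0.43, 0.40, 0.29, 0.22, 0.16} → fail.
TC (methods 1·2): 0.57 vs {0.42, 0.54, 0.29, 0.40, 0.22, 0.23} → pass.
TD (methods 1·2): 0.42 vs {0.10, 0.18, 0.16, 0.22, 0.23, 0.22} → pass.
1 of 4 fail.

1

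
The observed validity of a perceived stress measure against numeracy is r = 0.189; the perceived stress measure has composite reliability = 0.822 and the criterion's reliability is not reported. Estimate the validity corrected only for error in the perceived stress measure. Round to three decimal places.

Single correction: r_c = r_obs / √r_xx = 0.189 / √0.822 = 0.189 / 0.9066 ≈ 0.208.

0.208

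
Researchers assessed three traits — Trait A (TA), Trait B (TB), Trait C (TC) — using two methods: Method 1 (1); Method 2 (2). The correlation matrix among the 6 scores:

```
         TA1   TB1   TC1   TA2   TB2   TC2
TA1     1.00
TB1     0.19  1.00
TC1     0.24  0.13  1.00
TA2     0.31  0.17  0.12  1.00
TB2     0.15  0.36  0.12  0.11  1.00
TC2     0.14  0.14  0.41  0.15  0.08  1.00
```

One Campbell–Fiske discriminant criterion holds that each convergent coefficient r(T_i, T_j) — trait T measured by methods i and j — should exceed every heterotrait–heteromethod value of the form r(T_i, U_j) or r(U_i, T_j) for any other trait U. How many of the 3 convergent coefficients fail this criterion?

Each convergent coefficient versus the relevant comparison correlations:
TA (methods 1·2): 0.31 vs {0.15, 0.17, 0.14, 0.12} → pass.
TB (methods 1·2): 0.36 vs {0.17, 0.15, 0.14, 0.12} → pass.
TC (methods 1·2): 0.41 vs {0.12, 0.14, 0.12, 0.14} → pass.
0 of 3 fail.

0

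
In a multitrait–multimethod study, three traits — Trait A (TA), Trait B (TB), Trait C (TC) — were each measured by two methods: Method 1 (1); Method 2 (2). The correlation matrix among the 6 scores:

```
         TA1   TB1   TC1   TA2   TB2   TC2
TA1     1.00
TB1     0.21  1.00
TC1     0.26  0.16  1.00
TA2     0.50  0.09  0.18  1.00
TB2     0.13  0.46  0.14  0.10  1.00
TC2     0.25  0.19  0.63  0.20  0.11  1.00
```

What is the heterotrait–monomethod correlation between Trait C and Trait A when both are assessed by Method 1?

0.26

Different traits, same method: r(TC1, TA1) = 0.26.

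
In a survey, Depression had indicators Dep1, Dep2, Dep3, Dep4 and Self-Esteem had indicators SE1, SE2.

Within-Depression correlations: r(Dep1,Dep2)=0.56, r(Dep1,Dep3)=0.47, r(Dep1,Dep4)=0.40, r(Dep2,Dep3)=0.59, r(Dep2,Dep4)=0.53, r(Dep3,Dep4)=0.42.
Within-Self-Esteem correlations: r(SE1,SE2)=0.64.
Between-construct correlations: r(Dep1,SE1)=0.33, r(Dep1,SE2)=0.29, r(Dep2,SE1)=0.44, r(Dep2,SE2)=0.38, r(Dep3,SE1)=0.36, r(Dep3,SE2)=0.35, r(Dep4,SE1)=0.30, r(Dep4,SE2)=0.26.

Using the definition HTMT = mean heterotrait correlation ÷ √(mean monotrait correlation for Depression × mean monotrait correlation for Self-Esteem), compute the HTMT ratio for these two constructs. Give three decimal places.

0.602

Mean between = 2.71/8 = 0.3388.
Mean within-Dep = 2.97/6 = 0.4950; mean within-SE = 0.64/1 = 0.6400.
Geometric mean = √(0.4950 × 0.6400) = 0.5628.
HTMT = 0.3388 / 0.5628 = 0.602.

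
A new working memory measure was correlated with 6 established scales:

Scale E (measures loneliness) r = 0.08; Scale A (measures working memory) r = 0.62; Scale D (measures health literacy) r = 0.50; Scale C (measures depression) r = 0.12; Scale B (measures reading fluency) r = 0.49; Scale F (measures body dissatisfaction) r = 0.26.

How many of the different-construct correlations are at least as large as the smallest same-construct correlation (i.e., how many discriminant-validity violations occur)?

0

Convergent (same construct = working memory): Scale A.
Smallest convergent = 0.62. Discriminant values: 0.08, 0.50, 0.12, 0.49, 0.26; count ≥ 0.62 → 0.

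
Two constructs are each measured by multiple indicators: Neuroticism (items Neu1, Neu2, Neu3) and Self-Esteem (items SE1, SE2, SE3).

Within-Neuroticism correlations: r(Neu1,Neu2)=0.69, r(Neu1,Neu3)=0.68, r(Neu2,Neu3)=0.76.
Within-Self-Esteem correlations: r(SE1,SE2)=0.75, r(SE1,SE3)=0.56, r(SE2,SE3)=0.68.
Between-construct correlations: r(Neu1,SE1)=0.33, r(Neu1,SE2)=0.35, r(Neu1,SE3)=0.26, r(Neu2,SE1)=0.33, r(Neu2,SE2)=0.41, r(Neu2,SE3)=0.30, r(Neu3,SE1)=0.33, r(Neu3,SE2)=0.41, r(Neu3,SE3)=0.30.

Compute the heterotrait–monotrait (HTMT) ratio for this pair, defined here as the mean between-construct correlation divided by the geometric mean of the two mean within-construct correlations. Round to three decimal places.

Mean between = 3.02/9 = 0.3356.
Mean within-Neu = 2.13/3 = 0.7100; mean within-SE = 1.99/3 = 0.6633.
Geometric mean = √(0.7100 × 0.6633) = 0.6863.
HTMT = 0.3356 / 0.6863 = 0.489.

0.489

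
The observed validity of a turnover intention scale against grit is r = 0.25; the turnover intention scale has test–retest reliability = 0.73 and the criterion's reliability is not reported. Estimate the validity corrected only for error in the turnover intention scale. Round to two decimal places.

Single correction: r_c = r_obs / √r_xx = 0.25 / √0.73 = 0.25 / 0.8544 ≈ 0.29.

0.29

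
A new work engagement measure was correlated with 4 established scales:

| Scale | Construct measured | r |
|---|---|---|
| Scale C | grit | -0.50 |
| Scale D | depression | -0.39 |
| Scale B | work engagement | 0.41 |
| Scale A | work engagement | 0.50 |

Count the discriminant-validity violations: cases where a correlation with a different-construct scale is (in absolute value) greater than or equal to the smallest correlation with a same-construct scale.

1

Convergent (same construct = work engagement): Scale B, Scale A.
Smallest convergent = 0.41. Discriminant |r|: 0.50, 0.39; count ≥ 0.41 → 1.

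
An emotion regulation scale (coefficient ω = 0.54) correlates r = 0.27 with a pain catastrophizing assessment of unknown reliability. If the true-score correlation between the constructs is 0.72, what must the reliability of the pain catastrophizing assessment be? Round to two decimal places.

0.26

r_true = r_obs / √(r_xx · r_yy) ⇒ 0.72 = 0.27 / √(0.54 · r_yy).
√(0.54 · r_yy) = 0.27 / 0.72 = 0.3750; 0.54 · r_yy = 0.1406; r_yy = 0.1406 / 0.54 ≈ 0.26.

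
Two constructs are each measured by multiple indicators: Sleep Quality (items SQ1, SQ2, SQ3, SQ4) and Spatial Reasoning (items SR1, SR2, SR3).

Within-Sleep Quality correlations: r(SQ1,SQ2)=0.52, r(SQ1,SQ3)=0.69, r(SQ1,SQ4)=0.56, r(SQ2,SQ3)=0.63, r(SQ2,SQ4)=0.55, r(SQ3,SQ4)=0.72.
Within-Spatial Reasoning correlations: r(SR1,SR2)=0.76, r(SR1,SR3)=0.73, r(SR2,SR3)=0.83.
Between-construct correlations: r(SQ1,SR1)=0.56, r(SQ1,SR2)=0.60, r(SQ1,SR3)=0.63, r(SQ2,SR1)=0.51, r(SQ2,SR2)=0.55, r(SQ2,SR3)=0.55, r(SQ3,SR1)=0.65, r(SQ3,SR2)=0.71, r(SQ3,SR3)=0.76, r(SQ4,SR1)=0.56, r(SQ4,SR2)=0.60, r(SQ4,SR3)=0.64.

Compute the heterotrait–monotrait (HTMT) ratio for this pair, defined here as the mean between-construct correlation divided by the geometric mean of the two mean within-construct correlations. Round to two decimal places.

0.89

Between-construct mean = 7.32/12 = 0.6100.
Mean within-SQ = 3.67/6 = 0.6117; mean within-SR = 2.32/3 = 0.7733.
Geometric mean = √(0.6117 × 0.7733) = 0.6878.
HTMT = 0.6100 / 0.6878 = 0.89.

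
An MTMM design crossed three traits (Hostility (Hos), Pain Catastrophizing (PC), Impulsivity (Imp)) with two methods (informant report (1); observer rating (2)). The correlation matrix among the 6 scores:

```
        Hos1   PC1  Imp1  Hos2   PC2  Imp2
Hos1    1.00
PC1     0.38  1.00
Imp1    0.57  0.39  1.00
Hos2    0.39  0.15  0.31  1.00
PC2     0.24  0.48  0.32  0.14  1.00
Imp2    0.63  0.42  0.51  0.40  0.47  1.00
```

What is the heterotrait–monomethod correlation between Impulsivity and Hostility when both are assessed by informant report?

0.57

Different traits, same method: r(Imp1, Hos1) = 0.57.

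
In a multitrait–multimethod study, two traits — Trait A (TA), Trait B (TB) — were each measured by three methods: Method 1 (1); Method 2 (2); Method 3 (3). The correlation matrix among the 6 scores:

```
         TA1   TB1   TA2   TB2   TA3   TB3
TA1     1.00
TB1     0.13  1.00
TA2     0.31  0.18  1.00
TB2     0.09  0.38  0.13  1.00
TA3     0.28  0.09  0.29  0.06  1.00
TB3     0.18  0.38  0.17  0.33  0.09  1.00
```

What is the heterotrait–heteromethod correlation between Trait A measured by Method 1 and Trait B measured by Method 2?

0.09

Different traits and methods: r(TA1, TB2) = 0.09.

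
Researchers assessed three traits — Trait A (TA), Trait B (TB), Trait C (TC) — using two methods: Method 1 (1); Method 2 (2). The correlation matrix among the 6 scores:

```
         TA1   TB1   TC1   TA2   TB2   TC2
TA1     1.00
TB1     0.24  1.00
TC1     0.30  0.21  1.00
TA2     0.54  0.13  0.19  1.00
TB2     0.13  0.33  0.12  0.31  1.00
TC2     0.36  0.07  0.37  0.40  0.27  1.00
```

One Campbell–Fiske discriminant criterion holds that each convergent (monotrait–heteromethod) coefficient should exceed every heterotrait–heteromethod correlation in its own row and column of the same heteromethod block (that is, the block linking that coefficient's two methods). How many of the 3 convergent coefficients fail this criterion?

Each convergent coefficient versus the relevant comparison correlations:
TA (methods 1·2): 0.54 vs {0.13, 0.13, 0.36, 0.19} → pass.
TB (methods 1·2): 0.33 vs {0.13, 0.13, 0.07, 0.12} → pass.
TC (methods 1·2): 0.37 vs {0.19, 0.36, 0.12, 0.07} → pass.
0 of 3 fail.

0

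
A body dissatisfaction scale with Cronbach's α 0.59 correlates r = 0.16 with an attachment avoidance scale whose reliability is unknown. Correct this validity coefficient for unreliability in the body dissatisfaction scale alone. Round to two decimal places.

Single correction: r_c = r_obs / √r_xx = 0.16 / √0.59 = 0.16 / 0.7681 ≈ 0.21.

0.21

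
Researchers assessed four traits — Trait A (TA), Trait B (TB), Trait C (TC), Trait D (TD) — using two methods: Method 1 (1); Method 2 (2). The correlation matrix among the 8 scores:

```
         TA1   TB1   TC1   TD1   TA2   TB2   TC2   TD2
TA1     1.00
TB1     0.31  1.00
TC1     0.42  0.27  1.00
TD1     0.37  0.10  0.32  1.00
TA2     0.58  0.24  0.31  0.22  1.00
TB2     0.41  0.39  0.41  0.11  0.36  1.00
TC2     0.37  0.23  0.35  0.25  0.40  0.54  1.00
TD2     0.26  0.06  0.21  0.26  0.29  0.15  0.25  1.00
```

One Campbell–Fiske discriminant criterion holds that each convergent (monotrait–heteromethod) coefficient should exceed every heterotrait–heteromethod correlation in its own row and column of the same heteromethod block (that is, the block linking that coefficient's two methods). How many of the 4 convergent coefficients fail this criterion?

3

Each convergent coefficient versus the relevant comparison correlations:
TA (methods 1·2): 0.58 vs {0.41, 0.24, 0.37, 0.31, 0.26, 0.22} → pass.
TB (methods 1·2): 0.39 vs {0.24, 0.41, 0.23, 0.41, 0.06, 0.11} → fail.
TC (methods 1·2): 0.35 vs {0.31, 0.37, 0.41, 0.23, 0.21, 0.25} → fail.
TD (methods 1·2): 0.26 vs {0.22, 0.26, 0.11, 0.06, 0.25, 0.21} → fail.
3 of 4 fail.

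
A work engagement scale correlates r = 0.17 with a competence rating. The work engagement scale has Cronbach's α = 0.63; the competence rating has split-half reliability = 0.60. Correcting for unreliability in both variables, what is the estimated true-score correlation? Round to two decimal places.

0.28

r_true = r_obs / √(r_xx · r_yy) = 0.17 / √(0.63 × 0.60) = 0.17 / √0.3780 = 0.17 / 0.6148 ≈ 0.28.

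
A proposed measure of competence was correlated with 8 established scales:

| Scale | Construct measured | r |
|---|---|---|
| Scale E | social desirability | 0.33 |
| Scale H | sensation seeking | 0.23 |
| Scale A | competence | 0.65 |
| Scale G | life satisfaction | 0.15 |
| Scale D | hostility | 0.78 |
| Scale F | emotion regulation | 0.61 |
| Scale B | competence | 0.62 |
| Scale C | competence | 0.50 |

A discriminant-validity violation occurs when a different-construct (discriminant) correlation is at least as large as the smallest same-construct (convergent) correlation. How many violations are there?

Convergent (same construct = competence): Scale A, Scale B, Scale C.
Smallest convergent = 0.50. Discriminant values: 0.33, 0.23, 0.15, 0.78, 0.61; count ≥ 0.50 → 2.

2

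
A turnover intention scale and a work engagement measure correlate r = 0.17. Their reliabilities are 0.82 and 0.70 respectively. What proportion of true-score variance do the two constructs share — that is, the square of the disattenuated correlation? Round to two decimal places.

Disattenuated r = 0.17 / √(0.82 × 0.70) = 0.17 / 0.7576 = 0.2244.
Shared true-score variance = 0.2244² = 0.0504 ≈ 0.05.

0.05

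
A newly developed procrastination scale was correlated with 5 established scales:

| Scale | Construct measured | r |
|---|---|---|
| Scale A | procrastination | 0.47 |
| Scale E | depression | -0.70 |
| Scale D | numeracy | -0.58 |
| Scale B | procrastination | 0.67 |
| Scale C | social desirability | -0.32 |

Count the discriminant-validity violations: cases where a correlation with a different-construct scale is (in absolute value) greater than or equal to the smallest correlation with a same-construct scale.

2

Convergent (same construct = procrastination): Scale A, Scale B.
Smallest convergent = 0.47. Discriminant |r|: 0.70, 0.58, 0.32; count ≥ 0.47 → 2.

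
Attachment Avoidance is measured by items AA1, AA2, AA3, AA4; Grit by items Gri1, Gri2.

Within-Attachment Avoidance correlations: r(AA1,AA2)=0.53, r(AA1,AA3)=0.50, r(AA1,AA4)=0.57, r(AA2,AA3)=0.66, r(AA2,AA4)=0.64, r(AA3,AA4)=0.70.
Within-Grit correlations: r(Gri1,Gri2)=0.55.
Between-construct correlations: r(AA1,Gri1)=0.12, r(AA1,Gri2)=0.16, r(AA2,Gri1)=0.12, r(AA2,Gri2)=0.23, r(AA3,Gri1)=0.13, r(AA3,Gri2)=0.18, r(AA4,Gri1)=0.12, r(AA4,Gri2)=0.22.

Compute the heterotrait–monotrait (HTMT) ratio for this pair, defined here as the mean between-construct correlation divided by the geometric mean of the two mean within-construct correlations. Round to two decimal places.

0.28

Mean heterotrait r = 1.28/8 = 0.1600.
Mean within-AA = 3.60/6 = 0.6000; mean within-Gri = 0.55/1 = 0.5500.
Geometric mean = √(0.6000 × 0.5500) = 0.5745.
HTMT = 0.1600 / 0.5745 = 0.28.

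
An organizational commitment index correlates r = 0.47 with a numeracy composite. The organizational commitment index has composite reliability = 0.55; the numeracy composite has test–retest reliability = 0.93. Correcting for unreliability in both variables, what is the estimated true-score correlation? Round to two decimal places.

0.66

r_true = r_obs / √(r_xx · r_yy) = 0.47 / √(0.55 × 0.93) = 0.47 / √0.5115 = 0.47 / 0.7152 ≈ 0.66.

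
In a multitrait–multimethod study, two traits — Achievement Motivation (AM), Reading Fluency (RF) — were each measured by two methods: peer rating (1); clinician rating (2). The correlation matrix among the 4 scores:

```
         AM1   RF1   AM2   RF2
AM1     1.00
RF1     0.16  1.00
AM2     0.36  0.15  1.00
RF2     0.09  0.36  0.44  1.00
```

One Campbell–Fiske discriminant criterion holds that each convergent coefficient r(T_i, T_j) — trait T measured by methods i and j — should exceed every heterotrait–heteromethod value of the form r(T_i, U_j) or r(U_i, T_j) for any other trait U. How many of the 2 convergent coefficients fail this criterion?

0

Checking each validity diagonal entry against its comparison values:
AM (methods 1·2): 0.36 vs {0.09, 0.15} → pass.
RF (methods 1·2): 0.36 vs {0.15, 0.09} → pass.
0 of 2 fail.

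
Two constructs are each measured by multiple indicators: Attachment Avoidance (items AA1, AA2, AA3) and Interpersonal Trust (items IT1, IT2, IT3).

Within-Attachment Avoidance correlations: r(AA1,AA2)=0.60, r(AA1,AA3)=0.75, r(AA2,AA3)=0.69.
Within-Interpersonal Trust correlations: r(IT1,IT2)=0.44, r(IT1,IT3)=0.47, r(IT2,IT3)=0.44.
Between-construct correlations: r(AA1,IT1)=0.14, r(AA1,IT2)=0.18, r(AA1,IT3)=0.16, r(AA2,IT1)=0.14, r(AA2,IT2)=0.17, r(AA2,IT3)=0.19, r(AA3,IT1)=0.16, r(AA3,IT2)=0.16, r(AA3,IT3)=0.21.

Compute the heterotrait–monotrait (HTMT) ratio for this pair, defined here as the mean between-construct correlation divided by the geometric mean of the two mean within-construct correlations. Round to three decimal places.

0.303

Mean between = 1.51/9 = 0.1678.
Mean within-AA = 2.04/3 = 0.6800; mean within-IT = 1.35/3 = 0.4500.
Geometric mean = √(0.6800 × 0.4500) = 0.5532.
HTMT = 0.1678 / 0.5532 = 0.303.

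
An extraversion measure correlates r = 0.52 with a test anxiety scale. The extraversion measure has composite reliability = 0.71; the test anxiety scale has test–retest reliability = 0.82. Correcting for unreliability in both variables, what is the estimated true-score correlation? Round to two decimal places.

r_true = r_obs / √(r_xx · r_yy) = 0.52 / √(0.71 × 0.82) = 0.52 / √0.5822 = 0.52 / 0.7630 ≈ 0.68.

0.68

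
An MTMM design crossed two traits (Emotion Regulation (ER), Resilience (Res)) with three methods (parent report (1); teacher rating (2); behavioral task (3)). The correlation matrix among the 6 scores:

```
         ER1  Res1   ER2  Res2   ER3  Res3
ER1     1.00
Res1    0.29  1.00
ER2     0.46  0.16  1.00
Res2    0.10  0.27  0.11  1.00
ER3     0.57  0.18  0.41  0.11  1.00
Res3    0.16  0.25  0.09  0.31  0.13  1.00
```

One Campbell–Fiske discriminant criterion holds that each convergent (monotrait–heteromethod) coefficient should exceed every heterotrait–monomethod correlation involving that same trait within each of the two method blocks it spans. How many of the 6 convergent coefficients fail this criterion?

Checking each validity diagonal entry against its comparison values:
ER (methods 1·2): 0.46 vs {0.29, 0.11} → pass.
ER (methods 1·3): 0.57 vs {0.29, 0.13} → pass.
ER (methods 2·3): 0.41 vs {0.11, 0.13} → pass.
Res (methods 1·2): 0.27 vs {0.29, 0.11} → fail.
Res (methods 1·3): 0.25 vs {0.29, 0.13} → fail.
Res (methods 2·3): 0.31 vs {0.11, 0.13} → pass.
2 of 6 fail.

2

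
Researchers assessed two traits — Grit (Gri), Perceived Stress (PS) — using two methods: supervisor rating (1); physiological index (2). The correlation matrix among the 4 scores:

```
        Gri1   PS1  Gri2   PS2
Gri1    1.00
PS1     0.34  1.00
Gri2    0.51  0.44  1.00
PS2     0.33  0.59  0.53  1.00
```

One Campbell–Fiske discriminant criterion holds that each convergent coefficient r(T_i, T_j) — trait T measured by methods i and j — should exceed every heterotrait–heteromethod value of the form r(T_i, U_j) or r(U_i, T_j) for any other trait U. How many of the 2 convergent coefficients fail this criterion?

Convergent coefficients and their comparison sets:
Gri (methods 1·2): 0.51 vs {0.33, 0.44} → pass.
PS (methods 1·2): 0.59 vs {0.44, 0.33} → pass.
0 of 2 fail.

0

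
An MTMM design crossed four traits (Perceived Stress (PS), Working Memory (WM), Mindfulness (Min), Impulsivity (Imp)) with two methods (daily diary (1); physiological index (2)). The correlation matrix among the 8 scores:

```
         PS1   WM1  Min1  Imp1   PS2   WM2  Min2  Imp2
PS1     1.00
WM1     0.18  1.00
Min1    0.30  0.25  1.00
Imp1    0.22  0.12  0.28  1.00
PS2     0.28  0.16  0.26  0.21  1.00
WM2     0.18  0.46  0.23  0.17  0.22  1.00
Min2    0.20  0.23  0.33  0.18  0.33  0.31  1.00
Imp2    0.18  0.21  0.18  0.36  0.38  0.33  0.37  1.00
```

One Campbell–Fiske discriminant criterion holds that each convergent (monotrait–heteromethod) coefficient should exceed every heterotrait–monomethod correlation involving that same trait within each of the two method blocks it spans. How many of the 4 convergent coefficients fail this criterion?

Each convergent coefficient versus the relevant comparison correlations:
PS (methods 1·2): 0.28 vs {0.18, 0.22, 0.30, 0.33, 0.22, 0.38} → fail.
WM (methods 1·2): 0.46 vs {0.18, 0.22, 0.25, 0.31, 0.12, 0.33} → pass.
Min (methods 1·2): 0.33 vs {0.30, 0.33, 0.25, 0.31, 0.28, 0.37} → fail.
Imp (methods 1·2): 0.36 vs {0.22, 0.38, 0.12, 0.33, 0.28, 0.37} → fail.
3 of 4 fail.

3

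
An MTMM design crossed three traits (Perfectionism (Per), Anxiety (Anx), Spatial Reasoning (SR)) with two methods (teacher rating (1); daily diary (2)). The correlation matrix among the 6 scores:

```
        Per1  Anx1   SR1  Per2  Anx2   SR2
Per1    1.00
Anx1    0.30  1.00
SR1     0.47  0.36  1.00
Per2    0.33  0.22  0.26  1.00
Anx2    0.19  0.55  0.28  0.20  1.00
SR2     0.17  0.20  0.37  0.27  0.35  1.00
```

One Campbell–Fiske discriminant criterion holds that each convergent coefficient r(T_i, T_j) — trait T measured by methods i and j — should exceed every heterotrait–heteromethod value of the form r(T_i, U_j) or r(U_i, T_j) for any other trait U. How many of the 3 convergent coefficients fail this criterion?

Convergent coefficients and their comparison sets:
Per (methods 1·2): 0.33 vs {0.19, 0.22, 0.17, 0.26} → pass.
Anx (methods 1·2): 0.55 vs {0.22, 0.19, 0.20, 0.28} → pass.
SR (methods 1·2): 0.37 vs {0.26, 0.17, 0.28, 0.20} → pass.
0 of 3 fail.

0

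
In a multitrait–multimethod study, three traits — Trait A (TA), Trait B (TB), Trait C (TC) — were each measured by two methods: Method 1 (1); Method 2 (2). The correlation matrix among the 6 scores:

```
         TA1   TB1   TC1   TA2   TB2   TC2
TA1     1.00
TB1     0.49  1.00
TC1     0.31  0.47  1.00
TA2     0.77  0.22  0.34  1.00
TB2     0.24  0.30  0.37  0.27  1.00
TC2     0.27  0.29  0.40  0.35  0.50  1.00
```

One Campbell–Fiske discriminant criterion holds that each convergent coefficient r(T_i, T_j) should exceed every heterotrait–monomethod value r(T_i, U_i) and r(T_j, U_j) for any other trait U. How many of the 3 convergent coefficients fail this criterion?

2

Each convergent coefficient versus the relevant comparison correlations:
TA (methods 1·2): 0.77 vs {0.49, 0.27, 0.31, 0.35} → pass.
TB (methods 1·2): 0.30 vs {0.49, 0.27, 0.47, 0.50} → fail.
TC (methods 1·2): 0.40 vs {0.31, 0.35, 0.47, 0.50} → fail.
2 of 3 fail.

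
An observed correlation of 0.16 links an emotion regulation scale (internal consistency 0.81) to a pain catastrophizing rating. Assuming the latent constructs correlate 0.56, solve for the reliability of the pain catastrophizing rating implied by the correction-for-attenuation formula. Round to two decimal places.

r_true = r_obs / √(r_xx · r_yy) ⇒ 0.56 = 0.16 / √(0.81 · r_yy).
√(0.81 · r_yy) = 0.16 / 0.56 = 0.2857; 0.81 · r_yy = 0.0816; r_yy = 0.0816 / 0.81 ≈ 0.10.

0.10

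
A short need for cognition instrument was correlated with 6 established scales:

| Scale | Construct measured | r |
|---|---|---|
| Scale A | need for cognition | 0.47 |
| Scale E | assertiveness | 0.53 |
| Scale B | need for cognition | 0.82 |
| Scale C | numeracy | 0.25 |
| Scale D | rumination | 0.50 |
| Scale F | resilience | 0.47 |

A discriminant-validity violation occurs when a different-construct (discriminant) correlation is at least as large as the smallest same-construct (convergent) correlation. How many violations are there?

Convergent (same construct = need for cognition): Scale A, Scale B.
Smallest convergent = 0.47. Discriminant values: 0.53, 0.25, 0.50, 0.47; count ≥ 0.47 → 3.

3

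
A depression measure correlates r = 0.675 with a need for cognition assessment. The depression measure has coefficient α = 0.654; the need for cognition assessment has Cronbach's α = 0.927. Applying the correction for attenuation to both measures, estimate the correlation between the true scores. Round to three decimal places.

0.867

r_true = r_obs / √(r_xx · r_yy) = 0.675 / √(0.654 × 0.927) = 0.675 / √0.606258 = 0.675 / 0.7786 ≈ 0.867.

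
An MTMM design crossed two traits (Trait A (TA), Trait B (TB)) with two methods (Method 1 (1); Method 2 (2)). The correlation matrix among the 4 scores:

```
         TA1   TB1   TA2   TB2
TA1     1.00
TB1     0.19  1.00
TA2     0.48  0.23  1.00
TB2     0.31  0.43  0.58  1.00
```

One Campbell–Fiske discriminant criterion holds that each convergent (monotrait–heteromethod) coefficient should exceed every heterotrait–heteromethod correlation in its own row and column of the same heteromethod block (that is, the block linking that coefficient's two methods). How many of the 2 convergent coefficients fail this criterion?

Checking each validity diagonal entry against its comparison values:
TA (methods 1·2): 0.48 vs {0.31, 0.23} → pass.
TB (methods 1·2): 0.43 vs {0.23, 0.31} → pass.
0 of 2 fail.

0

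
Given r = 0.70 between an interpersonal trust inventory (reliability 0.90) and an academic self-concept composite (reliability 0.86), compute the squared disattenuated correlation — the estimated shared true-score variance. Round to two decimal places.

0.63

Disattenuated r = 0.70 / √(0.90 × 0.86) = 0.70 / 0.8798 = 0.7956.
Shared true-score variance = 0.7956² = 0.6330 ≈ 0.63.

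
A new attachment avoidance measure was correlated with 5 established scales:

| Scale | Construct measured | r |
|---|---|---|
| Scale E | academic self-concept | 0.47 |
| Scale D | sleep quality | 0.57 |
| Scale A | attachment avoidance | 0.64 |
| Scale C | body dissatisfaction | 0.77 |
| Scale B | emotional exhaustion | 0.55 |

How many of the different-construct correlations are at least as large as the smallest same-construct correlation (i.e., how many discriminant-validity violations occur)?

Convergent (same construct = attachment avoidance): Scale A.
Smallest convergent = 0.64. Discriminant values: 0.47, 0.57, 0.77, 0.55; count ≥ 0.64 → 1.

1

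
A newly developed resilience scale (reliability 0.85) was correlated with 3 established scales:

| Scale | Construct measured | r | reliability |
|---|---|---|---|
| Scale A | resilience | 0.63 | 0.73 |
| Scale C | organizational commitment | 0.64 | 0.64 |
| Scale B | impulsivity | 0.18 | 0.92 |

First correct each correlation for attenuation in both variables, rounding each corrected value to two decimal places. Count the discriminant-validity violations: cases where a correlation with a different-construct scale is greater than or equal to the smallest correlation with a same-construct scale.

Disattenuated r (r / √(r_scale · r_new)):
  Scale A (conv): 0.63 / √(0.73·0.85) = 0.80
  Scale C (disc): 0.64 / √(0.64·0.85) = 0.87
  Scale B (disc): 0.18 / √(0.92·0.85) = 0.20
Smallest convergent = 0.80. Discriminant values: 0.87, 0.20; count ≥ 0.80 → 1.

1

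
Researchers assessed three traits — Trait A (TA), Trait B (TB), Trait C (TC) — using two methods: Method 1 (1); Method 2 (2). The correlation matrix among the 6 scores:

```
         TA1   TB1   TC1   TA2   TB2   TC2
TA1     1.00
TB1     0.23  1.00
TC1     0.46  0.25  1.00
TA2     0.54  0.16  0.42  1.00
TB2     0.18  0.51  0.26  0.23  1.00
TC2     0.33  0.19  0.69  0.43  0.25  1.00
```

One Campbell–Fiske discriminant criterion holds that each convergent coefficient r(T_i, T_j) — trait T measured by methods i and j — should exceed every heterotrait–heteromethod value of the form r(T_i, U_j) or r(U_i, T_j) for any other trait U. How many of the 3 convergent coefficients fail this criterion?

Each convergent coefficient versus the relevant comparison correlations:
TA (methods 1·2): 0.54 vs {0.18, 0.16, 0.33, 0.42} → pass.
TB (methods 1·2): 0.51 vs {0.16, 0.18, 0.19, 0.26} → pass.
TC (methods 1·2): 0.69 vs {0.42, 0.33, 0.26, 0.19} → pass.
0 of 3 fail.

0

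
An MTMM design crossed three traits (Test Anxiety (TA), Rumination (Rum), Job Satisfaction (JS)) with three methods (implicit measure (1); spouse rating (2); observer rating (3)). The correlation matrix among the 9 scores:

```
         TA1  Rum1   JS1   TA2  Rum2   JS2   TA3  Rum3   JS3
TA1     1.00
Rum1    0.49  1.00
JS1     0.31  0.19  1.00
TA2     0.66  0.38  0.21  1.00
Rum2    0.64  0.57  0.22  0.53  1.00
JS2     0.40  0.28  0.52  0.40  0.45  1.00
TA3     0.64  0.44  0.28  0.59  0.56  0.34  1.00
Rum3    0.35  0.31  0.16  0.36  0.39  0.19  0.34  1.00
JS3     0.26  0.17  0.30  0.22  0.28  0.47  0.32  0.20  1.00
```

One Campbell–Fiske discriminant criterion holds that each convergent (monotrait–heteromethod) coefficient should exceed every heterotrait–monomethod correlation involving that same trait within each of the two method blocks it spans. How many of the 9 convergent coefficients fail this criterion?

3

Each convergent coefficient versus the relevant comparison correlations:
TA (methods 1·2): 0.66 vs {0.49, 0.53, 0.31, 0.40} → pass.
TA (methods 1·3): 0.64 vs {0.49, 0.34, 0.31, 0.32} → pass.
TA (methods 2·3): 0.59 vs {0.53, 0.34, 0.40, 0.32} → pass.
Rum (methods 1·2): 0.57 vs {0.49, 0.53, 0.19, 0.45} → pass.
Rum (methods 1·3): 0.31 vs {0.49, 0.34, 0.19, 0.20} → fail.
Rum (methods 2·3): 0.39 vs {0.53, 0.34, 0.45, 0.20} → fail.
JS (methods 1·2): 0.52 vs {0.31, 0.40, 0.19, 0.45} → pass.
JS (methods 1·3): 0.30 vs {0.31, 0.32, 0.19, 0.20} → fail.
JS (methods 2·3): 0.47 vs {0.40, 0.32, 0.45, 0.20} → pass.
3 of 9 fail.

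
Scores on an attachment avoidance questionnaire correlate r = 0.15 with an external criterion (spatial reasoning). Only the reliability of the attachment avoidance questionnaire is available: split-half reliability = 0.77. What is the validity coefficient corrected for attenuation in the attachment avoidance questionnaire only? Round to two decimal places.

Single correction: r_c = r_obs / √r_xx = 0.15 / √0.77 = 0.15 / 0.8775 ≈ 0.17.

0.17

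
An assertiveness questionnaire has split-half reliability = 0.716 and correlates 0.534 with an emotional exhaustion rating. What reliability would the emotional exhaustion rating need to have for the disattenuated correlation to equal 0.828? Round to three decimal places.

r_true = r_obs / √(r_xx · r_yy) ⇒ 0.828 = 0.534 / √(0.716 · r_yy).
√(0.716 · r_yy) = 0.534 / 0.828 = 0.6449; 0.716 · r_yy = 0.4159; r_yy = 0.4159 / 0.716 ≈ 0.581.

0.581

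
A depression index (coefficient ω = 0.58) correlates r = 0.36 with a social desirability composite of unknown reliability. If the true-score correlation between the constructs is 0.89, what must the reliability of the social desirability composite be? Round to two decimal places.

r_true = r_obs / √(r_xx · r_yy) ⇒ 0.89 = 0.36 / √(0.58 · r_yy).
√(0.58 · r_yy) = 0.36 / 0.89 = 0.4045; 0.58 · r_yy = 0.1636; r_yy = 0.1636 / 0.58 ≈ 0.28.

0.28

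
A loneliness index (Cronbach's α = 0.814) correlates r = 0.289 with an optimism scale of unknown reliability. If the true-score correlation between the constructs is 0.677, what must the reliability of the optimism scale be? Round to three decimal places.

0.224

r_true = r_obs / √(r_xx · r_yy) ⇒ 0.677 = 0.289 / √(0.814 · r_yy).
√(0.814 · r_yy) = 0.289 / 0.677 = 0.4269; 0.814 · r_yy = 0.1822; r_yy = 0.1822 / 0.814 ≈ 0.224.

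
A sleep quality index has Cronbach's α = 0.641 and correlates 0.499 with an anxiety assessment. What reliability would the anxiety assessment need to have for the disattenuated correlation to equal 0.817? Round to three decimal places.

r_true = r_obs / √(r_xx · r_yy) ⇒ 0.817 = 0.499 / √(0.641 · r_yy).
√(0.641 · r_yy) = 0.499 / 0.817 = 0.6108; 0.641 · r_yy = 0.3731; r_yy = 0.3731 / 0.641 ≈ 0.582.

0.582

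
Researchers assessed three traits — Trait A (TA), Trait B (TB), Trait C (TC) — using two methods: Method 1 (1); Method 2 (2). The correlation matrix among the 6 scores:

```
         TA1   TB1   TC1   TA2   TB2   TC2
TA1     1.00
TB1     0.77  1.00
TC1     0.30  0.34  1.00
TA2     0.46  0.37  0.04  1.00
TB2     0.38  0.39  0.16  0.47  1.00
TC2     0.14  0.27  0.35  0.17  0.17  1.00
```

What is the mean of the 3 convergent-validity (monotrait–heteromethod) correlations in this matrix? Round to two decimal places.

0.40

Convergent values: 0.46, 0.39, 0.35; mean = 1.20/3 = 0.40.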